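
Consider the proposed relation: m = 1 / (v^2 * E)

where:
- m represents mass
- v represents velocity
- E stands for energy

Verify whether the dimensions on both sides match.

No

m (mass) has dimensions [M].
v (velocity) has dimensions [L T^-1].
E (energy) has dimensions [L^2 M T^-2].

Left side: [M]
Right side: [L^-4 M^-1 T^4]

The two sides have different dimensions, so the equation is NOT dimensionally consistent.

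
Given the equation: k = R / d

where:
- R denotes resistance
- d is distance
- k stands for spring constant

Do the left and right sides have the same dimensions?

No

R (resistance) has dimensions [I^-2 L^2 M T^-3].
d (distance) has dimensions [L].
k (spring constant) has dimensions [M T^-2].

Left side: [M T^-2]
Right side: [I^-2 L M T^-3]

The two sides have different dimensions, so the equation is NOT dimensionally consistent.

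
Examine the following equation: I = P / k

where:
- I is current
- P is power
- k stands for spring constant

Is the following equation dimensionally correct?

No

I (current) has dimensions [I].
P (power) has dimensions [L^2 M T^-3].
k (spring constant) has dimensions [M T^-2].

Left side: [I]
Right side: [L^2 T^-1]

The two sides have different dimensions, so the equation is NOT dimensionally consistent.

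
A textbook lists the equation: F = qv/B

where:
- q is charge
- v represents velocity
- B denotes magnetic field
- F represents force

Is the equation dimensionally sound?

No

q (charge) has dimensions [I T].
v (velocity) has dimensions [L T^-1].
B (magnetic field) has dimensions [I^-1 M T^-2].
F (force) has dimensions [L M T^-2].

Left side: [L M T^-2]
Right side: [I^2 L M^-1 T^2]

The two sides have different dimensions, so the equation is NOT dimensionally consistent.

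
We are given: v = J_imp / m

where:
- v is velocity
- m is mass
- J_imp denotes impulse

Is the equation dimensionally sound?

Yes

v (velocity) has dimensions [L T^-1].
m (mass) has dimensions [M].
J_imp (impulse) has dimensions [L M T^-1].

Left side: [L T^-1]
Right side: [L T^-1]

Both sides have the same dimensions, so the equation is dimensionally consistent.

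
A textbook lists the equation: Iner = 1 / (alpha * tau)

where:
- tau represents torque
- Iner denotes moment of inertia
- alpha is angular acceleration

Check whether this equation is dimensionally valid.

No

tau (torque) has dimensions [L^2 M T^-2].
Iner (moment of inertia) has dimensions [L^2 M].
alpha (angular acceleration) has dimensions [T^-2].

Left side: [L^2 M]
Right side: [L^-2 M^-1 T^4]

The two sides have different dimensions, so the equation is NOT dimensionally consistent.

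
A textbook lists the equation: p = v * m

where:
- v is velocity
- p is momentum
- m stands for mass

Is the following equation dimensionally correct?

Yes

v (velocity) has dimensions [L T^-1].
p (momentum) has dimensions [L M T^-1].
m (mass) has dimensions [M].

Left side: [L M T^-1]
Right side: [L M T^-1]

Both sides have the same dimensions, so the equation is dimensionally consistent.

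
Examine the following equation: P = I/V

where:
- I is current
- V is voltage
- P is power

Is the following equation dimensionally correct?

No

I (current) has dimensions [I].
V (voltage) has dimensions [I^-1 L^2 M T^-3].
P (power) has dimensions [L^2 M T^-3].

Left side: [L^2 M T^-3]
Right side: [I^2 L^-2 M^-1 T^3]

The two sides have different dimensions, so the equation is NOT dimensionally consistent.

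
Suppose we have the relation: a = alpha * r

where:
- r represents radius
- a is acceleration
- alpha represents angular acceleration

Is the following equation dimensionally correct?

Yes

r (radius) has dimensions [L].
a (acceleration) has dimensions [L T^-2].
alpha (angular acceleration) has dimensions [T^-2].

Left side: [L T^-2]
Right side: [L T^-2]

Both sides have the same dimensions, so the equation is dimensionally consistent.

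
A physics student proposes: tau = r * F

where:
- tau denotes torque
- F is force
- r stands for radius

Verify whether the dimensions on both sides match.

Yes

tau (torque) has dimensions [L^2 M T^-2].
F (force) has dimensions [L M T^-2].
r (radius) has dimensions [L].

Left side: [L^2 M T^-2]
Right side: [L^2 M T^-2]

Both sides have the same dimensions, so the equation is dimensionally consistent.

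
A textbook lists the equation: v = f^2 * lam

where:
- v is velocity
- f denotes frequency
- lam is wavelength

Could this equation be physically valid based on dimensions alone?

No

v (velocity) has dimensions [L T^-1].
f (frequency) has dimensions [T^-1].
lam (wavelength) has dimensions [L].

Left side: [L T^-1]
Right side: [L T^-2]

The two sides have different dimensions, so the equation is NOT dimensionally consistent.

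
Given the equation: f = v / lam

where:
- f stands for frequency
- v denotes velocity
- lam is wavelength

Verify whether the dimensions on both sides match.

Yes

f (frequency) has dimensions [T^-1].
v (velocity) has dimensions [L T^-1].
lam (wavelength) has dimensions [L].

Left side: [T^-1]
Right side: [T^-1]

Both sides have the same dimensions, so the equation is dimensionally consistent.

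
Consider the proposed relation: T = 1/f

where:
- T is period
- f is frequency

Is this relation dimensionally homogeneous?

Yes

T (period) has dimensions [T].
f (frequency) has dimensions [T^-1].

Left side: [T]
Right side: [T]

Both sides have the same dimensions, so the equation is dimensionally consistent.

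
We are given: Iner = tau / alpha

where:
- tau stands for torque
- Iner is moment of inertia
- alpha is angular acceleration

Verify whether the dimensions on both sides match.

Yes

tau (torque) has dimensions [L^2 M T^-2].
Iner (moment of inertia) has dimensions [L^2 M].
alpha (angular acceleration) has dimensions [T^-2].

Left side: [L^2 M]
Right side: [L^2 M]

Both sides have the same dimensions, so the equation is dimensionally consistent.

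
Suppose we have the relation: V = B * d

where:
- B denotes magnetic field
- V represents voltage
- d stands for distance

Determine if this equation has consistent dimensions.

No

B (magnetic field) has dimensions [I^-1 M T^-2].
V (voltage) has dimensions [I^-1 L^2 M T^-3].
d (distance) has dimensions [L].

Left side: [I^-1 L^2 M T^-3]
Right side: [I^-1 L M T^-2]

The two sides have different dimensions, so the equation is NOT dimensionally consistent.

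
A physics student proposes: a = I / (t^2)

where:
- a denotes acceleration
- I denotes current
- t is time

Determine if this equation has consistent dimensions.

No

a (acceleration) has dimensions [L T^-2].
I (current) has dimensions [I].
t (time) has dimensions [T].

Left side: [L T^-2]
Right side: [I T^-2]

The two sides have different dimensions, so the equation is NOT dimensionally consistent.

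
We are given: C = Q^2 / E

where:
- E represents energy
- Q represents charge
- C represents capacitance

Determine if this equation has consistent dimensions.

Yes

E (energy) has dimensions [L^2 M T^-2].
Q (charge) has dimensions [I T].
C (capacitance) has dimensions [I^2 L^-2 M^-1 T^4].

Left side: [I^2 L^-2 M^-1 T^4]
Right side: [I^2 L^-2 M^-1 T^4]

Both sides have the same dimensions, so the equation is dimensionally consistent.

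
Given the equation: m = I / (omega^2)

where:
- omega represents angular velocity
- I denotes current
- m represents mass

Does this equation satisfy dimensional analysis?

No

omega (angular velocity) has dimensions [T^-1].
I (current) has dimensions [I].
m (mass) has dimensions [M].

Left side: [M]
Right side: [I T^2]

The two sides have different dimensions, so the equation is NOT dimensionally consistent.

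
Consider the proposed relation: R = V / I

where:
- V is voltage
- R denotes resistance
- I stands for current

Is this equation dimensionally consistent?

Yes

V (voltage) has dimensions [I^-1 L^2 M T^-3].
R (resistance) has dimensions [I^-2 L^2 M T^-3].
I (current) has dimensions [I].

Left side: [I^-2 L^2 M T^-3]
Right side: [I^-2 L^2 M T^-3]

Both sides have the same dimensions, so the equation is dimensionally consistent.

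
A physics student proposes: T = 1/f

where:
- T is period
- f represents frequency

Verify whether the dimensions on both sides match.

Yes

T (period) has dimensions [T].
f (frequency) has dimensions [T^-1].

Left side: [T]
Right side: [T]

Both sides have the same dimensions, so the equation is dimensionally consistent.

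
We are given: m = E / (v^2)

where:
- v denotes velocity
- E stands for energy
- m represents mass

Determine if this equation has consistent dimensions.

Yes

v (velocity) has dimensions [L T^-1].
E (energy) has dimensions [L^2 M T^-2].
m (mass) has dimensions [M].

Left side: [M]
Right side: [M]

Both sides have the same dimensions, so the equation is dimensionally consistent.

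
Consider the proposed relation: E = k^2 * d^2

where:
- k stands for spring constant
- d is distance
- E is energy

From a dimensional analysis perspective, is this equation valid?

No

k (spring constant) has dimensions [M T^-2].
d (distance) has dimensions [L].
E (energy) has dimensions [L^2 M T^-2].

Left side: [L^2 M T^-2]
Right side: [L^2 M^2 T^-4]

The two sides have different dimensions, so the equation is NOT dimensionally consistent.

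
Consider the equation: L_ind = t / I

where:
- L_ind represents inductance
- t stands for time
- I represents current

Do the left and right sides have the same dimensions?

No

L_ind (inductance) has dimensions [I^-2 L^2 M T^-2].
t (time) has dimensions [T].
I (current) has dimensions [I].

Left side: [I^-2 L^2 M T^-2]
Right side: [I^-1 T]

The two sides have different dimensions, so the equation is NOT dimensionally consistent.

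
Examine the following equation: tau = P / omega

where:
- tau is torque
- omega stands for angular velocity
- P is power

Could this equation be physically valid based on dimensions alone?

Yes

tau (torque) has dimensions [L^2 M T^-2].
omega (angular velocity) has dimensions [T^-1].
P (power) has dimensions [L^2 M T^-3].

Left side: [L^2 M T^-2]
Right side: [L^2 M T^-2]

Both sides have the same dimensions, so the equation is dimensionally consistent.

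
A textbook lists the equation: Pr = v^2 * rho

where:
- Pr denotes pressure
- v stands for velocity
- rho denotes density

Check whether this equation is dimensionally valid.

Yes

Pr (pressure) has dimensions [L^-1 M T^-2].
v (velocity) has dimensions [L T^-1].
rho (density) has dimensions [L^-3 M].

Left side: [L^-1 M T^-2]
Right side: [L^-1 M T^-2]

Both sides have the same dimensions, so the equation is dimensionally consistent.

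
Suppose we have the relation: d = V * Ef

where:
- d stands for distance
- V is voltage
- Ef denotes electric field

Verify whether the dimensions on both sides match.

No

d (distance) has dimensions [L].
V (voltage) has dimensions [I^-1 L^2 M T^-3].
Ef (electric field) has dimensions [I^-1 L M T^-3].

Left side: [L]
Right side: [I^-2 L^3 M^2 T^-6]

The two sides have different dimensions, so the equation is NOT dimensionally consistent.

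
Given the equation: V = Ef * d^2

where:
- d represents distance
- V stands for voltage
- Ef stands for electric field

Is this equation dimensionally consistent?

No

d (distance) has dimensions [L].
V (voltage) has dimensions [I^-1 L^2 M T^-3].
Ef (electric field) has dimensions [I^-1 L M T^-3].

Left side: [I^-1 L^2 M T^-3]
Right side: [I^-1 L^3 M T^-3]

The two sides have different dimensions, so the equation is NOT dimensionally consistent.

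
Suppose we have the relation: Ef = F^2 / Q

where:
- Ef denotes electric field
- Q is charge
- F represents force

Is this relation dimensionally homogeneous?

No

Ef (electric field) has dimensions [I^-1 L M T^-3].
Q (charge) has dimensions [I T].
F (force) has dimensions [L M T^-2].

Left side: [I^-1 L M T^-3]
Right side: [I^-1 L^2 M^2 T^-5]

The two sides have different dimensions, so the equation is NOT dimensionally consistent.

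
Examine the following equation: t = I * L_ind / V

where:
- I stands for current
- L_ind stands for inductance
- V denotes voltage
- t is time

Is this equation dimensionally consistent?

Yes

I (current) has dimensions [I].
L_ind (inductance) has dimensions [I^-2 L^2 M T^-2].
V (voltage) has dimensions [I^-1 L^2 M T^-3].
t (time) has dimensions [T].

Left side: [T]
Right side: [T]

Both sides have the same dimensions, so the equation is dimensionally consistent.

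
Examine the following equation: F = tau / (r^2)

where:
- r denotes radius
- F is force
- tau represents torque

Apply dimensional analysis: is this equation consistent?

No

r (radius) has dimensions [L].
F (force) has dimensions [L M T^-2].
tau (torque) has dimensions [L^2 M T^-2].

Left side: [L M T^-2]
Right side: [M T^-2]

The two sides have different dimensions, so the equation is NOT dimensionally consistent.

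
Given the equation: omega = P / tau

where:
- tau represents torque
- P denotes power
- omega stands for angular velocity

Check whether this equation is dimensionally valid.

Yes

tau (torque) has dimensions [L^2 M T^-2].
P (power) has dimensions [L^2 M T^-3].
omega (angular velocity) has dimensions [T^-1].

Left side: [T^-1]
Right side: [T^-1]

Both sides have the same dimensions, so the equation is dimensionally consistent.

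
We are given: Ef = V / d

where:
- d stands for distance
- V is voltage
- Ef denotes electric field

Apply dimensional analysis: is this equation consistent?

Yes

d (distance) has dimensions [L].
V (voltage) has dimensions [I^-1 L^2 M T^-3].
Ef (electric field) has dimensions [I^-1 L M T^-3].

Left side: [I^-1 L M T^-3]
Right side: [I^-1 L M T^-3]

Both sides have the same dimensions, so the equation is dimensionally consistent.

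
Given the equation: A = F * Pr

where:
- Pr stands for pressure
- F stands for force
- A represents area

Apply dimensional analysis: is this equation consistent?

No

Pr (pressure) has dimensions [L^-1 M T^-2].
F (force) has dimensions [L M T^-2].
A (area) has dimensions [L^2].

Left side: [L^2]
Right side: [M^2 T^-4]

The two sides have different dimensions, so the equation is NOT dimensionally consistent.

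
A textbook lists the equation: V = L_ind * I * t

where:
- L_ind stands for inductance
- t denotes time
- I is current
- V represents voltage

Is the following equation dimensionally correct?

No

L_ind (inductance) has dimensions [I^-2 L^2 M T^-2].
t (time) has dimensions [T].
I (current) has dimensions [I].
V (voltage) has dimensions [I^-1 L^2 M T^-3].

Left side: [I^-1 L^2 M T^-3]
Right side: [I^-1 L^2 M T^-1]

The two sides have different dimensions, so the equation is NOT dimensionally consistent.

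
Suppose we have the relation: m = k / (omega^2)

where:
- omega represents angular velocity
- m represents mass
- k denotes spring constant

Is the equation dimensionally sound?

Yes

omega (angular velocity) has dimensions [T^-1].
m (mass) has dimensions [M].
k (spring constant) has dimensions [M T^-2].

Left side: [M]
Right side: [M]

Both sides have the same dimensions, so the equation is dimensionally consistent.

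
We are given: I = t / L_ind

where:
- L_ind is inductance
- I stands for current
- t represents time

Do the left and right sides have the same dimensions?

No

L_ind (inductance) has dimensions [I^-2 L^2 M T^-2].
I (current) has dimensions [I].
t (time) has dimensions [T].

Left side: [I]
Right side: [I^2 L^-2 M^-1 T^3]

The two sides have different dimensions, so the equation is NOT dimensionally consistent.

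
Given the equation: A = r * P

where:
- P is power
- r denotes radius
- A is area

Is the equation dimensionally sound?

No

P (power) has dimensions [L^2 M T^-3].
r (radius) has dimensions [L].
A (area) has dimensions [L^2].

Left side: [L^2]
Right side: [L^3 M T^-3]

The two sides have different dimensions, so the equation is NOT dimensionally consistent.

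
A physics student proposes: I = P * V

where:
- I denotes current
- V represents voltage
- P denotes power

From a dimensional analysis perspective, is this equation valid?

No

I (current) has dimensions [I].
V (voltage) has dimensions [I^-1 L^2 M T^-3].
P (power) has dimensions [L^2 M T^-3].

Left side: [I]
Right side: [I^-1 L^4 M^2 T^-6]

The two sides have different dimensions, so the equation is NOT dimensionally consistent.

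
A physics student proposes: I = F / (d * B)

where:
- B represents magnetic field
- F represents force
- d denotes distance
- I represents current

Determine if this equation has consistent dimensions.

Yes

B (magnetic field) has dimensions [I^-1 M T^-2].
F (force) has dimensions [L M T^-2].
d (distance) has dimensions [L].
I (current) has dimensions [I].

Left side: [I]
Right side: [I]

Both sides have the same dimensions, so the equation is dimensionally consistent.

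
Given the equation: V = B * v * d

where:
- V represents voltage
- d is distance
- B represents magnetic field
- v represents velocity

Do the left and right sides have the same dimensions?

Yes

V (voltage) has dimensions [I^-1 L^2 M T^-3].
d (distance) has dimensions [L].
B (magnetic field) has dimensions [I^-1 M T^-2].
v (velocity) has dimensions [L T^-1].

Left side: [I^-1 L^2 M T^-3]
Right side: [I^-1 L^2 M T^-3]

Both sides have the same dimensions, so the equation is dimensionally consistent.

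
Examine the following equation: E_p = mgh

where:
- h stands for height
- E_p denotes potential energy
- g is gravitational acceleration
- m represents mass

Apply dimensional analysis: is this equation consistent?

Yes

h (height) has dimensions [L].
E_p (potential energy) has dimensions [L^2 M T^-2].
g (gravitational acceleration) has dimensions [L T^-2].
m (mass) has dimensions [M].

Left side: [L^2 M T^-2]
Right side: [L^2 M T^-2]

Both sides have the same dimensions, so the equation is dimensionally consistent.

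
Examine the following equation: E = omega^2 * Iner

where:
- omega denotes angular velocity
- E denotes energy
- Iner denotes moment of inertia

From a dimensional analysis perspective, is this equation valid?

Yes

omega (angular velocity) has dimensions [T^-1].
E (energy) has dimensions [L^2 M T^-2].
Iner (moment of inertia) has dimensions [L^2 M].

Left side: [L^2 M T^-2]
Right side: [L^2 M T^-2]

Both sides have the same dimensions, so the equation is dimensionally consistent.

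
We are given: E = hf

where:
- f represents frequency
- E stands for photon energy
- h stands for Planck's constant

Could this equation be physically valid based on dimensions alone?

Yes

f (frequency) has dimensions [T^-1].
E (photon energy) has dimensions [L^2 M T^-2].
h (Planck's constant) has dimensions [L^2 M T^-1].

Left side: [L^2 M T^-2]
Right side: [L^2 M T^-2]

Both sides have the same dimensions, so the equation is dimensionally consistent.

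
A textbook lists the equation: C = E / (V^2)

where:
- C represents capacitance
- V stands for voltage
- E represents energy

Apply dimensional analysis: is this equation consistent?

Yes

C (capacitance) has dimensions [I^2 L^-2 M^-1 T^4].
V (voltage) has dimensions [I^-1 L^2 M T^-3].
E (energy) has dimensions [L^2 M T^-2].

Left side: [I^2 L^-2 M^-1 T^4]
Right side: [I^2 L^-2 M^-1 T^4]

Both sides have the same dimensions, so the equation is dimensionally consistent.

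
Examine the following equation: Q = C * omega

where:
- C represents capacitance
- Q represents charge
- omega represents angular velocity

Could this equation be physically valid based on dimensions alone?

No

C (capacitance) has dimensions [I^2 L^-2 M^-1 T^4].
Q (charge) has dimensions [I T].
omega (angular velocity) has dimensions [T^-1].

Left side: [I T]
Right side: [I^2 L^-2 M^-1 T^3]

The two sides have different dimensions, so the equation is NOT dimensionally consistent.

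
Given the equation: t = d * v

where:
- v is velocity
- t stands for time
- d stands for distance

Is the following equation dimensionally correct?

No

v (velocity) has dimensions [L T^-1].
t (time) has dimensions [T].
d (distance) has dimensions [L].

Left side: [T]
Right side: [L^2 T^-1]

The two sides have different dimensions, so the equation is NOT dimensionally consistent.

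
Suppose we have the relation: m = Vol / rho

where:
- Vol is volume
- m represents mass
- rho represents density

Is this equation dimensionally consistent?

No

Vol (volume) has dimensions [L^3].
m (mass) has dimensions [M].
rho (density) has dimensions [L^-3 M].

Left side: [M]
Right side: [L^6 M^-1]

The two sides have different dimensions, so the equation is NOT dimensionally consistent.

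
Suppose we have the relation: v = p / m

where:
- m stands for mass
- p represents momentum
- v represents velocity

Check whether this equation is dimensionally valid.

Yes

m (mass) has dimensions [M].
p (momentum) has dimensions [L M T^-1].
v (velocity) has dimensions [L T^-1].

Left side: [L T^-1]
Right side: [L T^-1]

Both sides have the same dimensions, so the equation is dimensionally consistent.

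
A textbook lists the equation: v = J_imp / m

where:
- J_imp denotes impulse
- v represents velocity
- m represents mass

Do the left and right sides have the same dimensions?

Yes

J_imp (impulse) has dimensions [L M T^-1].
v (velocity) has dimensions [L T^-1].
m (mass) has dimensions [M].

Left side: [L T^-1]
Right side: [L T^-1]

Both sides have the same dimensions, so the equation is dimensionally consistent.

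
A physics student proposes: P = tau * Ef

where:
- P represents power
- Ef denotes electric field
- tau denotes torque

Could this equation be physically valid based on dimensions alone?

No

P (power) has dimensions [L^2 M T^-3].
Ef (electric field) has dimensions [I^-1 L M T^-3].
tau (torque) has dimensions [L^2 M T^-2].

Left side: [L^2 M T^-3]
Right side: [I^-1 L^3 M^2 T^-5]

The two sides have different dimensions, so the equation is NOT dimensionally consistent.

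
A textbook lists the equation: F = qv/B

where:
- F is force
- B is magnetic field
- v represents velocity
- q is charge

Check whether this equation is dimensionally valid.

No

F (force) has dimensions [L M T^-2].
B (magnetic field) has dimensions [I^-1 M T^-2].
v (velocity) has dimensions [L T^-1].
q (charge) has dimensions [I T].

Left side: [L M T^-2]
Right side: [I^2 L M^-1 T^2]

The two sides have different dimensions, so the equation is NOT dimensionally consistent.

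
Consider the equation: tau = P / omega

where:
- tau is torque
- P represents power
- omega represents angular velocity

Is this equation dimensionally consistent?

Yes

tau (torque) has dimensions [L^2 M T^-2].
P (power) has dimensions [L^2 M T^-3].
omega (angular velocity) has dimensions [T^-1].

Left side: [L^2 M T^-2]
Right side: [L^2 M T^-2]

Both sides have the same dimensions, so the equation is dimensionally consistent.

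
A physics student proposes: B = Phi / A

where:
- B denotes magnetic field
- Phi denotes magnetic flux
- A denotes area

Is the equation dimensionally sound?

Yes

B (magnetic field) has dimensions [I^-1 M T^-2].
Phi (magnetic flux) has dimensions [I^-1 L^2 M T^-2].
A (area) has dimensions [L^2].

Left side: [I^-1 M T^-2]
Right side: [I^-1 M T^-2]

Both sides have the same dimensions, so the equation is dimensionally consistent.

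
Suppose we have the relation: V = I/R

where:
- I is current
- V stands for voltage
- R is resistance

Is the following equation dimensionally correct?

No

I (current) has dimensions [I].
V (voltage) has dimensions [I^-1 L^2 M T^-3].
R (resistance) has dimensions [I^-2 L^2 M T^-3].

Left side: [I^-1 L^2 M T^-3]
Right side: [I^3 L^-2 M^-1 T^3]

The two sides have different dimensions, so the equation is NOT dimensionally consistent.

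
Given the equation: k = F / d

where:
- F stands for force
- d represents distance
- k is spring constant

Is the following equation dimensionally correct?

Yes

F (force) has dimensions [L M T^-2].
d (distance) has dimensions [L].
k (spring constant) has dimensions [M T^-2].

Left side: [M T^-2]
Right side: [M T^-2]

Both sides have the same dimensions, so the equation is dimensionally consistent.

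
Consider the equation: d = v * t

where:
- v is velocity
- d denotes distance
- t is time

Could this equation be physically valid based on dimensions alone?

Yes

v (velocity) has dimensions [L T^-1].
d (distance) has dimensions [L].
t (time) has dimensions [T].

Left side: [L]
Right side: [L]

Both sides have the same dimensions, so the equation is dimensionally consistent.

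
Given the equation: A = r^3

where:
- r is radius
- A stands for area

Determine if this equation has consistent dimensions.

No

r (radius) has dimensions [L].
A (area) has dimensions [L^2].

Left side: [L^2]
Right side: [L^3]

The two sides have different dimensions, so the equation is NOT dimensionally consistent.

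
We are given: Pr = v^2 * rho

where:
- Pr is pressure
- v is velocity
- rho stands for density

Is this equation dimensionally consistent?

Yes

Pr (pressure) has dimensions [L^-1 M T^-2].
v (velocity) has dimensions [L T^-1].
rho (density) has dimensions [L^-3 M].

Left side: [L^-1 M T^-2]
Right side: [L^-1 M T^-2]

Both sides have the same dimensions, so the equation is dimensionally consistent.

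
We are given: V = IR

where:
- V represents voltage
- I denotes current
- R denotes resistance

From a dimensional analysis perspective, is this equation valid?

Yes

V (voltage) has dimensions [I^-1 L^2 M T^-3].
I (current) has dimensions [I].
R (resistance) has dimensions [I^-2 L^2 M T^-3].

Left side: [I^-1 L^2 M T^-3]
Right side: [I^-1 L^2 M T^-3]

Both sides have the same dimensions, so the equation is dimensionally consistent.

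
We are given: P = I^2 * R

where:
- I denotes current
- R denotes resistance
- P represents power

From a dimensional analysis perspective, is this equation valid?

Yes

I (current) has dimensions [I].
R (resistance) has dimensions [I^-2 L^2 M T^-3].
P (power) has dimensions [L^2 M T^-3].

Left side: [L^2 M T^-3]
Right side: [L^2 M T^-3]

Both sides have the same dimensions, so the equation is dimensionally consistent.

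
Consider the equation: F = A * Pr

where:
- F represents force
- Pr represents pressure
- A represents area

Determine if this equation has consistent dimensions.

Yes

F (force) has dimensions [L M T^-2].
Pr (pressure) has dimensions [L^-1 M T^-2].
A (area) has dimensions [L^2].

Left side: [L M T^-2]
Right side: [L M T^-2]

Both sides have the same dimensions, so the equation is dimensionally consistent.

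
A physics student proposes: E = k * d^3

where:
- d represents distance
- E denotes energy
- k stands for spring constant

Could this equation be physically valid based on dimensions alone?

No

d (distance) has dimensions [L].
E (energy) has dimensions [L^2 M T^-2].
k (spring constant) has dimensions [M T^-2].

Left side: [L^2 M T^-2]
Right side: [L^3 M T^-2]

The two sides have different dimensions, so the equation is NOT dimensionally consistent.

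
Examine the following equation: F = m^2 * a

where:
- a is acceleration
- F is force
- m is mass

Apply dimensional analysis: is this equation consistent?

No

a (acceleration) has dimensions [L T^-2].
F (force) has dimensions [L M T^-2].
m (mass) has dimensions [M].

Left side: [L M T^-2]
Right side: [L M^2 T^-2]

The two sides have different dimensions, so the equation is NOT dimensionally consistent.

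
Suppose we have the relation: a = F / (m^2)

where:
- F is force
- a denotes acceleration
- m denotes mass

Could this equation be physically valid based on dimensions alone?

No

F (force) has dimensions [L M T^-2].
a (acceleration) has dimensions [L T^-2].
m (mass) has dimensions [M].

Left side: [L T^-2]
Right side: [L M^-1 T^-2]

The two sides have different dimensions, so the equation is NOT dimensionally consistent.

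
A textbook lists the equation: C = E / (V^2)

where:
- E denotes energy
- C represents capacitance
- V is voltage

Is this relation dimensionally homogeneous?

Yes

E (energy) has dimensions [L^2 M T^-2].
C (capacitance) has dimensions [I^2 L^-2 M^-1 T^4].
V (voltage) has dimensions [I^-1 L^2 M T^-3].

Left side: [I^2 L^-2 M^-1 T^4]
Right side: [I^2 L^-2 M^-1 T^4]

Both sides have the same dimensions, so the equation is dimensionally consistent.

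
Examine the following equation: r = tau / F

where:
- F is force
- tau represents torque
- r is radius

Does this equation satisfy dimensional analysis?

Yes

F (force) has dimensions [L M T^-2].
tau (torque) has dimensions [L^2 M T^-2].
r (radius) has dimensions [L].

Left side: [L]
Right side: [L]

Both sides have the same dimensions, so the equation is dimensionally consistent.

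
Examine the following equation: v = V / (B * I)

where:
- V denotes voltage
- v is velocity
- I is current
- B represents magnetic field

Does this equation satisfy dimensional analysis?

No

V (voltage) has dimensions [I^-1 L^2 M T^-3].
v (velocity) has dimensions [L T^-1].
I (current) has dimensions [I].
B (magnetic field) has dimensions [I^-1 M T^-2].

Left side: [L T^-1]
Right side: [I^-1 L^2 T^-1]

The two sides have different dimensions, so the equation is NOT dimensionally consistent.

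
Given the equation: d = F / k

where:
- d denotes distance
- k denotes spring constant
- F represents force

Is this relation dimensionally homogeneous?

Yes

d (distance) has dimensions [L].
k (spring constant) has dimensions [M T^-2].
F (force) has dimensions [L M T^-2].

Left side: [L]
Right side: [L]

Both sides have the same dimensions, so the equation is dimensionally consistent.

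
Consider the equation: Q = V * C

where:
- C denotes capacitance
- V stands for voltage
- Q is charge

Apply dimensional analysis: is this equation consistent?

Yes

C (capacitance) has dimensions [I^2 L^-2 M^-1 T^4].
V (voltage) has dimensions [I^-1 L^2 M T^-3].
Q (charge) has dimensions [I T].

Left side: [I T]
Right side: [I T]

Both sides have the same dimensions, so the equation is dimensionally consistent.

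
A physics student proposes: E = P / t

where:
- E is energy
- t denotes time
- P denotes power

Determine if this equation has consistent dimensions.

No

E (energy) has dimensions [L^2 M T^-2].
t (time) has dimensions [T].
P (power) has dimensions [L^2 M T^-3].

Left side: [L^2 M T^-2]
Right side: [L^2 M T^-4]

The two sides have different dimensions, so the equation is NOT dimensionally consistent.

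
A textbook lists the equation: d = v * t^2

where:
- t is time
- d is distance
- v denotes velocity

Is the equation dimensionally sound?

No

t (time) has dimensions [T].
d (distance) has dimensions [L].
v (velocity) has dimensions [L T^-1].

Left side: [L]
Right side: [L T]

The two sides have different dimensions, so the equation is NOT dimensionally consistent.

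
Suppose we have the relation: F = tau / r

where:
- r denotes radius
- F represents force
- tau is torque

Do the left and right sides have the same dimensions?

Yes

r (radius) has dimensions [L].
F (force) has dimensions [L M T^-2].
tau (torque) has dimensions [L^2 M T^-2].

Left side: [L M T^-2]
Right side: [L M T^-2]

Both sides have the same dimensions, so the equation is dimensionally consistent.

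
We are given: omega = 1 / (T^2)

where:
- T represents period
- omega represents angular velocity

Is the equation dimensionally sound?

No

T (period) has dimensions [T].
omega (angular velocity) has dimensions [T^-1].

Left side: [T^-1]
Right side: [T^-2]

The two sides have different dimensions, so the equation is NOT dimensionally consistent.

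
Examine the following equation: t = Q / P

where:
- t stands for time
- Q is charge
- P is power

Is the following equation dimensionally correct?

No

t (time) has dimensions [T].
Q (charge) has dimensions [I T].
P (power) has dimensions [L^2 M T^-3].

Left side: [T]
Right side: [I L^-2 M^-1 T^4]

The two sides have different dimensions, so the equation is NOT dimensionally consistent.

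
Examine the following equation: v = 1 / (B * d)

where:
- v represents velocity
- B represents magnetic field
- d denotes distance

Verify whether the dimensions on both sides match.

No

v (velocity) has dimensions [L T^-1].
B (magnetic field) has dimensions [I^-1 M T^-2].
d (distance) has dimensions [L].

Left side: [L T^-1]
Right side: [I L^-1 M^-1 T^2]

The two sides have different dimensions, so the equation is NOT dimensionally consistent.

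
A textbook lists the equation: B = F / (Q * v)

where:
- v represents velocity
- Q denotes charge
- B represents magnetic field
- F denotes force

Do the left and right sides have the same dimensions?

Yes

v (velocity) has dimensions [L T^-1].
Q (charge) has dimensions [I T].
B (magnetic field) has dimensions [I^-1 M T^-2].
F (force) has dimensions [L M T^-2].

Left side: [I^-1 M T^-2]
Right side: [I^-1 M T^-2]

Both sides have the same dimensions, so the equation is dimensionally consistent.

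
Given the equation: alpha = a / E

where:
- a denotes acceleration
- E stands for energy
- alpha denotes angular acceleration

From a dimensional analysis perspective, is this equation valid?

No

a (acceleration) has dimensions [L T^-2].
E (energy) has dimensions [L^2 M T^-2].
alpha (angular acceleration) has dimensions [T^-2].

Left side: [T^-2]
Right side: [L^-1 M^-1]

The two sides have different dimensions, so the equation is NOT dimensionally consistent.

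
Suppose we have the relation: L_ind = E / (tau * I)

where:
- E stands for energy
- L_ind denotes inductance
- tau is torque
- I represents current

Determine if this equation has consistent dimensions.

No

E (energy) has dimensions [L^2 M T^-2].
L_ind (inductance) has dimensions [I^-2 L^2 M T^-2].
tau (torque) has dimensions [L^2 M T^-2].
I (current) has dimensions [I].

Left side: [I^-2 L^2 M T^-2]
Right side: [I^-1]

The two sides have different dimensions, so the equation is NOT dimensionally consistent.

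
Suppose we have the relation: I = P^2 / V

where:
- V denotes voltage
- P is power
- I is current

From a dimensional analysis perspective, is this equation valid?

No

V (voltage) has dimensions [I^-1 L^2 M T^-3].
P (power) has dimensions [L^2 M T^-3].
I (current) has dimensions [I].

Left side: [I]
Right side: [I L^2 M T^-3]

The two sides have different dimensions, so the equation is NOT dimensionally consistent.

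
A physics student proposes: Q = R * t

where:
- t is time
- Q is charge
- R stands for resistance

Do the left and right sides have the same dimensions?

No

t (time) has dimensions [T].
Q (charge) has dimensions [I T].
R (resistance) has dimensions [I^-2 L^2 M T^-3].

Left side: [I T]
Right side: [I^-2 L^2 M T^-2]

The two sides have different dimensions, so the equation is NOT dimensionally consistent.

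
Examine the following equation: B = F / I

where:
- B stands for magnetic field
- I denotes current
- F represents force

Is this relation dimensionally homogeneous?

No

B (magnetic field) has dimensions [I^-1 M T^-2].
I (current) has dimensions [I].
F (force) has dimensions [L M T^-2].

Left side: [I^-1 M T^-2]
Right side: [I^-1 L M T^-2]

The two sides have different dimensions, so the equation is NOT dimensionally consistent.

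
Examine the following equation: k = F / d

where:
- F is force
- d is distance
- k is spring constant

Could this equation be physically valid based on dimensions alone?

Yes

F (force) has dimensions [L M T^-2].
d (distance) has dimensions [L].
k (spring constant) has dimensions [M T^-2].

Left side: [M T^-2]
Right side: [M T^-2]

Both sides have the same dimensions, so the equation is dimensionally consistent.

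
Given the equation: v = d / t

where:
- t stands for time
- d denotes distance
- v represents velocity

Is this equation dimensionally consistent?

Yes

t (time) has dimensions [T].
d (distance) has dimensions [L].
v (velocity) has dimensions [L T^-1].

Left side: [L T^-1]
Right side: [L T^-1]

Both sides have the same dimensions, so the equation is dimensionally consistent.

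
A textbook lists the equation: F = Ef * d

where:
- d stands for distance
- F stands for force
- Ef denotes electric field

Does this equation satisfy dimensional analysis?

No

d (distance) has dimensions [L].
F (force) has dimensions [L M T^-2].
Ef (electric field) has dimensions [I^-1 L M T^-3].

Left side: [L M T^-2]
Right side: [I^-1 L^2 M T^-3]

The two sides have different dimensions, so the equation is NOT dimensionally consistent.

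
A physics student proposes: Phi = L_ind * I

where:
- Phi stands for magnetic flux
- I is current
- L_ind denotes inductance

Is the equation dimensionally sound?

Yes

Phi (magnetic flux) has dimensions [I^-1 L^2 M T^-2].
I (current) has dimensions [I].
L_ind (inductance) has dimensions [I^-2 L^2 M T^-2].

Left side: [I^-1 L^2 M T^-2]
Right side: [I^-1 L^2 M T^-2]

Both sides have the same dimensions, so the equation is dimensionally consistent.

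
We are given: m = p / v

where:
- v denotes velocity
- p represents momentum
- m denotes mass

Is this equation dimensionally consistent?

Yes

v (velocity) has dimensions [L T^-1].
p (momentum) has dimensions [L M T^-1].
m (mass) has dimensions [M].

Left side: [M]
Right side: [M]

Both sides have the same dimensions, so the equation is dimensionally consistent.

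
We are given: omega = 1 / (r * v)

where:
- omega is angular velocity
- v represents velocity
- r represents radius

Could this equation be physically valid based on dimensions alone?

No

omega (angular velocity) has dimensions [T^-1].
v (velocity) has dimensions [L T^-1].
r (radius) has dimensions [L].

Left side: [T^-1]
Right side: [L^-2 T]

The two sides have different dimensions, so the equation is NOT dimensionally consistent.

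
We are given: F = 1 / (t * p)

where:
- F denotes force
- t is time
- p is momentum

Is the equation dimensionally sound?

No

F (force) has dimensions [L M T^-2].
t (time) has dimensions [T].
p (momentum) has dimensions [L M T^-1].

Left side: [L M T^-2]
Right side: [L^-1 M^-1]

The two sides have different dimensions, so the equation is NOT dimensionally consistent.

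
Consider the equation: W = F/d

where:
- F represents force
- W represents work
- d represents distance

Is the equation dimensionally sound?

No

F (force) has dimensions [L M T^-2].
W (work) has dimensions [L^2 M T^-2].
d (distance) has dimensions [L].

Left side: [L^2 M T^-2]
Right side: [M T^-2]

The two sides have different dimensions, so the equation is NOT dimensionally consistent.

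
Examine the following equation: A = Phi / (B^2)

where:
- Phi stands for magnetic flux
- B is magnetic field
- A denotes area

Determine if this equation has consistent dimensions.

No

Phi (magnetic flux) has dimensions [I^-1 L^2 M T^-2].
B (magnetic field) has dimensions [I^-1 M T^-2].
A (area) has dimensions [L^2].

Left side: [L^2]
Right side: [I L^2 M^-1 T^2]

The two sides have different dimensions, so the equation is NOT dimensionally consistent.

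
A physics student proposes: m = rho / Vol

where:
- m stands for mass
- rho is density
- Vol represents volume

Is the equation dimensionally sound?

No

m (mass) has dimensions [M].
rho (density) has dimensions [L^-3 M].
Vol (volume) has dimensions [L^3].

Left side: [M]
Right side: [L^-6 M]

The two sides have different dimensions, so the equation is NOT dimensionally consistent.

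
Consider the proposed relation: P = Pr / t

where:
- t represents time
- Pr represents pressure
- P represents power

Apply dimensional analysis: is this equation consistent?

No

t (time) has dimensions [T].
Pr (pressure) has dimensions [L^-1 M T^-2].
P (power) has dimensions [L^2 M T^-3].

Left side: [L^2 M T^-3]
Right side: [L^-1 M T^-3]

The two sides have different dimensions, so the equation is NOT dimensionally consistent.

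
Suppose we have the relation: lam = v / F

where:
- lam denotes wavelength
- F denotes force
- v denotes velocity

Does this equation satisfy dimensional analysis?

No

lam (wavelength) has dimensions [L].
F (force) has dimensions [L M T^-2].
v (velocity) has dimensions [L T^-1].

Left side: [L]
Right side: [M^-1 T]

The two sides have different dimensions, so the equation is NOT dimensionally consistent.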